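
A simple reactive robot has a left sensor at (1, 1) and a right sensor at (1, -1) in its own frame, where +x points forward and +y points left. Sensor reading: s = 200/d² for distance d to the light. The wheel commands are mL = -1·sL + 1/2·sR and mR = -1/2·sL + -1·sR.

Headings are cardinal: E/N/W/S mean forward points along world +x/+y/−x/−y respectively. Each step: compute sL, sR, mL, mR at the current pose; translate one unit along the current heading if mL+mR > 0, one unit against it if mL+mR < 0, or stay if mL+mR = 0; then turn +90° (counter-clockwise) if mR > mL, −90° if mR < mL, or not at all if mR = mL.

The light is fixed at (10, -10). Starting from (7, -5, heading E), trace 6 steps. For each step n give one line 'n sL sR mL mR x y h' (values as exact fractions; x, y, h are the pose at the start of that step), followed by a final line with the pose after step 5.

n=0: pose=(7,-5,E); sL=5, sR=10; mL=0, mR=-25/2; mL+mR=-25/2 → advance -1; mR−mL=-25/2 → turn -1·90°
n=1: pose=(6,-5,S); sL=8, sR=200/41; mL=-228/41, mR=-364/41; mL+mR=-592/41 → advance -1; mR−mL=-136/41 → turn -1·90°
n=2: pose=(6,-4,W); sL=4, sR=100/37; mL=-98/37, mR=-174/37; mL+mR=-272/37 → advance -1; mR−mL=-76/37 → turn -1·90°
n=3: pose=(7,-4,N); sL=40/13, sR=200/53; mL=-820/689, mR=-3660/689; mL+mR=-4480/689 → advance -1; mR−mL=-2840/689 → turn -1·90°
n=4: pose=(7,-5,E); sL=5, sR=10; mL=0, mR=-25/2; mL+mR=-25/2 → advance -1; mR−mL=-25/2 → turn -1·90°
n=5: pose=(6,-5,S); sL=8, sR=200/41; mL=-228/41, mR=-364/41; mL+mR=-592/41 → advance -1; mR−mL=-136/41 → turn -1·90°

0 5 10 0 -25/2 7 -5 E
1 8 200/41 -228/41 -364/41 6 -5 S
2 4 100/37 -98/37 -174/37 6 -4 W
3 40/13 200/53 -820/689 -3660/689 7 -4 N
4 5 10 0 -25/2 7 -5 E
5 8 200/41 -228/41 -364/41 6 -5 S
final 6 -4 W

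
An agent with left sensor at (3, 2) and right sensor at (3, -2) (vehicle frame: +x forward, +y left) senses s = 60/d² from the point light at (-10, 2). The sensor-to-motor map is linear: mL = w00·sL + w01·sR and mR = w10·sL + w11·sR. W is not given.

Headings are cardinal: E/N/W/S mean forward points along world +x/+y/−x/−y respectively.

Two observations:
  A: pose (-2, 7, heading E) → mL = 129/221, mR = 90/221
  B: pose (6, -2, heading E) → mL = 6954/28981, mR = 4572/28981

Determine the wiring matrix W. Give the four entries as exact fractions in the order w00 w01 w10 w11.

obs A: pose=(-2,7,E) → sL=6/17, sR=6/13, mL=129/221, mR=90/221
obs B: pose=(6,-2,E) → sL=12/73, sR=60/397, mL=6954/28981, mR=4572/28981
sensor matrix S = [[6/17, 6/13], [12/73, 60/397]]; det S = -144288/6404801
solve [mL_A; mL_B] = S·[w00; w01] and [mR_A; mR_B] = S·[w10; w11]:
  w00 = 1, w01 = 1/2, w10 = 1/2, w11 = 1/2

1 1/2 1/2 1/2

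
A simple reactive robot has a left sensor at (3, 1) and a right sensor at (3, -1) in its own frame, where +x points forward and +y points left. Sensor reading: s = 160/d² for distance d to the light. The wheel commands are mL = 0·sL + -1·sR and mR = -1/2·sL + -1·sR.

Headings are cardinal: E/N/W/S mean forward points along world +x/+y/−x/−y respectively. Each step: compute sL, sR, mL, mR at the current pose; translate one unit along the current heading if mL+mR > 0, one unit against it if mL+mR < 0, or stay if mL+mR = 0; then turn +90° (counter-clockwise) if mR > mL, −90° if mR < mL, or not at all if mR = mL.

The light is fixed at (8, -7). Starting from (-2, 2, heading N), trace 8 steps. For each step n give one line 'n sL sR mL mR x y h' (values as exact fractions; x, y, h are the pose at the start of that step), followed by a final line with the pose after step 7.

0 32/53 32/45 -32/45 -2416/2385 -2 2 N
1 16/13 80/49 -80/49 -1432/637 -2 1 E
2 32/25 160/169 -160/169 -6704/4225 -3 1 S
3 8/13 20/37 -20/37 -408/481 -3 2 W
4 32/53 32/45 -32/45 -2416/2385 -2 2 N
5 16/13 80/49 -80/49 -1432/637 -2 1 E
6 32/25 160/169 -160/169 -6704/4225 -3 1 S
7 8/13 20/37 -20/37 -408/481 -3 2 W
final -2 2 N

n=0: pose=(-2,2,N); sL=32/53, sR=32/45; mL=-32/45, mR=-2416/2385; mL+mR=-4112/2385 → advance -1; mR−mL=-16/53 → turn -1·90°
n=1: pose=(-2,1,E); sL=16/13, sR=80/49; mL=-80/49, mR=-1432/637; mL+mR=-2472/637 → advance -1; mR−mL=-8/13 → turn -1·90°
n=2: pose=(-3,1,S); sL=32/25, sR=160/169; mL=-160/169, mR=-6704/4225; mL+mR=-10704/4225 → advance -1; mR−mL=-16/25 → turn -1·90°
n=3: pose=(-3,2,W); sL=8/13, sR=20/37; mL=-20/37, mR=-408/481; mL+mR=-668/481 → advance -1; mR−mL=-4/13 → turn -1·90°
n=4: pose=(-2,2,N); sL=32/53, sR=32/45; mL=-32/45, mR=-2416/2385; mL+mR=-4112/2385 → advance -1; mR−mL=-16/53 → turn -1·90°
n=5: pose=(-2,1,E); sL=16/13, sR=80/49; mL=-80/49, mR=-1432/637; mL+mR=-2472/637 → advance -1; mR−mL=-8/13 → turn -1·90°
n=6: pose=(-3,1,S); sL=32/25, sR=160/169; mL=-160/169, mR=-6704/4225; mL+mR=-10704/4225 → advance -1; mR−mL=-16/25 → turn -1·90°
n=7: pose=(-3,2,W); sL=8/13, sR=20/37; mL=-20/37, mR=-408/481; mL+mR=-668/481 → advance -1; mR−mL=-4/13 → turn -1·90°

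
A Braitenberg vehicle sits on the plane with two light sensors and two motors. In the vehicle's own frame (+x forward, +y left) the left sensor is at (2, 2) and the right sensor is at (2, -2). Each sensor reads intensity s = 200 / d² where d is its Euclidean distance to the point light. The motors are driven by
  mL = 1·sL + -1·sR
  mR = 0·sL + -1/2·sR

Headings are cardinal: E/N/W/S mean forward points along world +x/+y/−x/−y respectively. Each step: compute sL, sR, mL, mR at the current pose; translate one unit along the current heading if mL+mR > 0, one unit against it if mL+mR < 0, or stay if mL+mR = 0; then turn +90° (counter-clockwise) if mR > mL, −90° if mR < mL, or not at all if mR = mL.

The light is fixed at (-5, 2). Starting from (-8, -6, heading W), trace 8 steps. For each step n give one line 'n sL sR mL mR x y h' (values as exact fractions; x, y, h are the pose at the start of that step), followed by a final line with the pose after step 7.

0 8/5 200/61 -512/305 -100/61 -8 -6 W
1 2 50/29 8/29 -25/29 -7 -6 S
2 200/97 200/41 -11200/3977 -100/41 -7 -5 W
3 100/41 20/9 80/369 -10/9 -6 -5 S
4 200/73 8 -384/73 -4 -6 -4 W
5 50/17 50/17 0 -25/17 -5 -4 S
6 200/53 200/13 -8000/689 -100/13 -5 -3 W
7 100/29 4 -16/29 -2 -4 -3 S
final -4 -2 W

n=0: pose=(-8,-6,W); sL=8/5, sR=200/61; mL=-512/305, mR=-100/61; mL+mR=-1012/305 → advance -1; mR−mL=12/305 → turn +1·90°
n=1: pose=(-7,-6,S); sL=2, sR=50/29; mL=8/29, mR=-25/29; mL+mR=-17/29 → advance -1; mR−mL=-33/29 → turn -1·90°
n=2: pose=(-7,-5,W); sL=200/97, sR=200/41; mL=-11200/3977, mR=-100/41; mL+mR=-20900/3977 → advance -1; mR−mL=1500/3977 → turn +1·90°
n=3: pose=(-6,-5,S); sL=100/41, sR=20/9; mL=80/369, mR=-10/9; mL+mR=-110/123 → advance -1; mR−mL=-490/369 → turn -1·90°
n=4: pose=(-6,-4,W); sL=200/73, sR=8; mL=-384/73, mR=-4; mL+mR=-676/73 → advance -1; mR−mL=92/73 → turn +1·90°
n=5: pose=(-5,-4,S); sL=50/17, sR=50/17; mL=0, mR=-25/17; mL+mR=-25/17 → advance -1; mR−mL=-25/17 → turn -1·90°
n=6: pose=(-5,-3,W); sL=200/53, sR=200/13; mL=-8000/689, mR=-100/13; mL+mR=-13300/689 → advance -1; mR−mL=2700/689 → turn +1·90°
n=7: pose=(-4,-3,S); sL=100/29, sR=4; mL=-16/29, mR=-2; mL+mR=-74/29 → advance -1; mR−mL=-42/29 → turn -1·90°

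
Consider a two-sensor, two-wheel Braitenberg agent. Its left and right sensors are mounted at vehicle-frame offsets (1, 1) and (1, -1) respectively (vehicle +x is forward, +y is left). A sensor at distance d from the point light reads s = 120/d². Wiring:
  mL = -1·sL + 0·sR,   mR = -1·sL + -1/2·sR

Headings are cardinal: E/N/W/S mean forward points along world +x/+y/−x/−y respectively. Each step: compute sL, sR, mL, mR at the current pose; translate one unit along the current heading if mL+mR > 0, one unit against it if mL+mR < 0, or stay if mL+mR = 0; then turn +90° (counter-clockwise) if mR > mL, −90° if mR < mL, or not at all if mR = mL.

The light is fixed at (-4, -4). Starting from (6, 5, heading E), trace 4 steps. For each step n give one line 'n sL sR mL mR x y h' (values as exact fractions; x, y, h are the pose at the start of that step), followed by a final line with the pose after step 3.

n=0: pose=(6,5,E); sL=120/221, sR=24/37; mL=-120/221, mR=-7092/8177; mL+mR=-11532/8177 → advance -1; mR−mL=-12/37 → turn -1·90°
n=1: pose=(5,5,S); sL=30/41, sR=15/16; mL=-30/41, mR=-1575/1312; mL+mR=-2535/1312 → advance -1; mR−mL=-15/32 → turn -1·90°
n=2: pose=(5,6,W); sL=24/29, sR=24/37; mL=-24/29, mR=-1236/1073; mL+mR=-2124/1073 → advance -1; mR−mL=-12/37 → turn -1·90°
n=3: pose=(6,6,N); sL=60/101, sR=60/121; mL=-60/101, mR=-10290/12221; mL+mR=-17550/12221 → advance -1; mR−mL=-30/121 → turn -1·90°

0 120/221 24/37 -120/221 -7092/8177 6 5 E
1 30/41 15/16 -30/41 -1575/1312 5 5 S
2 24/29 24/37 -24/29 -1236/1073 5 6 W
3 60/101 60/121 -60/101 -10290/12221 6 6 N
final 6 5 E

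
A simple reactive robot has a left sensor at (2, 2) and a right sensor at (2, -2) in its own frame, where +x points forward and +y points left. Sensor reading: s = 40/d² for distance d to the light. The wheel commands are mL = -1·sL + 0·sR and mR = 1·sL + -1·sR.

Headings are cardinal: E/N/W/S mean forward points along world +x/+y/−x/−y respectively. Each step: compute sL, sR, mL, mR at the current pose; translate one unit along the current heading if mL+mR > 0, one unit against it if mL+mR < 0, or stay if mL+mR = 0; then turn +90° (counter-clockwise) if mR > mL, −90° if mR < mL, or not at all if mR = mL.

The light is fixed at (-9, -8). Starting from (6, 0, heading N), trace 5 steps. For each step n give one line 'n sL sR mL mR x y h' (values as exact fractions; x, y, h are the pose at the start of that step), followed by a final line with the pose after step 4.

n=0: pose=(6,0,N); sL=40/269, sR=40/389; mL=-40/269, mR=4800/104641; mL+mR=-40/389 → advance -1; mR−mL=20360/104641 → turn +1·90°
n=1: pose=(6,-1,W); sL=20/97, sR=4/25; mL=-20/97, mR=112/2425; mL+mR=-4/25 → advance -1; mR−mL=612/2425 → turn +1·90°
n=2: pose=(7,-1,S); sL=40/349, sR=40/221; mL=-40/349, mR=-5120/77129; mL+mR=-40/221 → advance -1; mR−mL=3720/77129 → turn +1·90°
n=3: pose=(7,0,E); sL=5/53, sR=1/9; mL=-5/53, mR=-8/477; mL+mR=-1/9 → advance -1; mR−mL=37/477 → turn +1·90°
n=4: pose=(6,0,N); sL=40/269, sR=40/389; mL=-40/269, mR=4800/104641; mL+mR=-40/389 → advance -1; mR−mL=20360/104641 → turn +1·90°

0 40/269 40/389 -40/269 4800/104641 6 0 N
1 20/97 4/25 -20/97 112/2425 6 -1 W
2 40/349 40/221 -40/349 -5120/77129 7 -1 S
3 5/53 1/9 -5/53 -8/477 7 0 E
4 40/269 40/389 -40/269 4800/104641 6 0 N
final 6 -1 W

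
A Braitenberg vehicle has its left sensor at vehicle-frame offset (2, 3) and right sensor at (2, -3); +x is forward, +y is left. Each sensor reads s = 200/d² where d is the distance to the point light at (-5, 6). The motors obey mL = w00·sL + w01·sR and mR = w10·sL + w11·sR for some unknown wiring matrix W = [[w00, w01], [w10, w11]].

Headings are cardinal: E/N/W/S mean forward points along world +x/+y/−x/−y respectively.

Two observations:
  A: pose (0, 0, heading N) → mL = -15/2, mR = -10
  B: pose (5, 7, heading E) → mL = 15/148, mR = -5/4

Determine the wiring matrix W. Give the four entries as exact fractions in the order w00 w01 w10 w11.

-1 1 -1 0

obs A: pose=(0,0,N) → sL=10, sR=5/2, mL=-15/2, mR=-10
obs B: pose=(5,7,E) → sL=5/4, sR=50/37, mL=15/148, mR=-5/4
sensor matrix S = [[10, 5/2], [5/4, 50/37]]; det S = 3075/296
solve [mL_A; mL_B] = S·[w00; w01] and [mR_A; mR_B] = S·[w10; w11]:
  w00 = -1, w01 = 1, w10 = -1, w11 = 0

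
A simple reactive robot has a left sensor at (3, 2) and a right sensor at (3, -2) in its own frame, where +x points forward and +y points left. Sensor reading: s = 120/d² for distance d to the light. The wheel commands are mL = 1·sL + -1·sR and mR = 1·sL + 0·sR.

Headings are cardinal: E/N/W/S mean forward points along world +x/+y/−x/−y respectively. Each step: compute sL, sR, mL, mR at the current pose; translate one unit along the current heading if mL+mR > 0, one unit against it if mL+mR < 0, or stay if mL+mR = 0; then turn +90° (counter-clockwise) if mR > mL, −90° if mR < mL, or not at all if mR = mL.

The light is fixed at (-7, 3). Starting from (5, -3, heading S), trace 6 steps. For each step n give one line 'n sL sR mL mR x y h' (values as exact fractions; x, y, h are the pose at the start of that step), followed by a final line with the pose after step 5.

n=0: pose=(5,-3,S); sL=120/277, sR=120/181; mL=-11520/50137, mR=120/277; mL+mR=10200/50137 → advance +1; mR−mL=120/181 → turn +1·90°
n=1: pose=(5,-4,E); sL=12/25, sR=20/51; mL=112/1275, mR=12/25; mL+mR=724/1275 → advance +1; mR−mL=20/51 → turn +1·90°
n=2: pose=(6,-4,N); sL=120/137, sR=120/241; mL=12480/33017, mR=120/137; mL+mR=41400/33017 → advance +1; mR−mL=120/241 → turn +1·90°
n=3: pose=(6,-3,W); sL=30/41, sR=30/29; mL=-360/1189, mR=30/41; mL+mR=510/1189 → advance +1; mR−mL=30/29 → turn +1·90°
n=4: pose=(5,-3,S); sL=120/277, sR=120/181; mL=-11520/50137, mR=120/277; mL+mR=10200/50137 → advance +1; mR−mL=120/181 → turn +1·90°
n=5: pose=(5,-4,E); sL=12/25, sR=20/51; mL=112/1275, mR=12/25; mL+mR=724/1275 → advance +1; mR−mL=20/51 → turn +1·90°

0 120/277 120/181 -11520/50137 120/277 5 -3 S
1 12/25 20/51 112/1275 12/25 5 -4 E
2 120/137 120/241 12480/33017 120/137 6 -4 N
3 30/41 30/29 -360/1189 30/41 6 -3 W
4 120/277 120/181 -11520/50137 120/277 5 -3 S
5 12/25 20/51 112/1275 12/25 5 -4 E
final 6 -4 N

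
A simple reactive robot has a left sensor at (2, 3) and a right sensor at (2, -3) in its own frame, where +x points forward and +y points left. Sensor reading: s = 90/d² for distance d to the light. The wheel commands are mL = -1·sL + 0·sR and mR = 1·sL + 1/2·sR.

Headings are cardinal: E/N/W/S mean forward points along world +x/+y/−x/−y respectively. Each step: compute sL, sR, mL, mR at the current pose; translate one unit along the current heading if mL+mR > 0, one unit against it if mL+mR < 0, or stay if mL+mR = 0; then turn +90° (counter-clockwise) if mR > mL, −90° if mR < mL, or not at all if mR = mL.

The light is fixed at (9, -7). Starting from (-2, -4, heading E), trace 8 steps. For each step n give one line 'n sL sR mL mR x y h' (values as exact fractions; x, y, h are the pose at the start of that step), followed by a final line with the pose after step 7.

0 10/13 10/9 -10/13 155/117 -2 -4 E
1 45/97 45/37 -45/97 7695/7178 -1 -4 N
2 18/29 90/193 -18/29 4779/5597 -1 -3 W
3 45/34 9/20 -45/34 1053/680 -2 -3 S
4 10/13 10/9 -10/13 155/117 -2 -4 E
5 45/97 45/37 -45/97 7695/7178 -1 -4 N
6 18/29 90/193 -18/29 4779/5597 -1 -3 W
7 45/34 9/20 -45/34 1053/680 -2 -3 S
final -2 -4 E

n=0: pose=(-2,-4,E); sL=10/13, sR=10/9; mL=-10/13, mR=155/117; mL+mR=5/9 → advance +1; mR−mL=245/117 → turn +1·90°
n=1: pose=(-1,-4,N); sL=45/97, sR=45/37; mL=-45/97, mR=7695/7178; mL+mR=45/74 → advance +1; mR−mL=11025/7178 → turn +1·90°
n=2: pose=(-1,-3,W); sL=18/29, sR=90/193; mL=-18/29, mR=4779/5597; mL+mR=45/193 → advance +1; mR−mL=8253/5597 → turn +1·90°
n=3: pose=(-2,-3,S); sL=45/34, sR=9/20; mL=-45/34, mR=1053/680; mL+mR=9/40 → advance +1; mR−mL=1953/680 → turn +1·90°
n=4: pose=(-2,-4,E); sL=10/13, sR=10/9; mL=-10/13, mR=155/117; mL+mR=5/9 → advance +1; mR−mL=245/117 → turn +1·90°
n=5: pose=(-1,-4,N); sL=45/97, sR=45/37; mL=-45/97, mR=7695/7178; mL+mR=45/74 → advance +1; mR−mL=11025/7178 → turn +1·90°
n=6: pose=(-1,-3,W); sL=18/29, sR=90/193; mL=-18/29, mR=4779/5597; mL+mR=45/193 → advance +1; mR−mL=8253/5597 → turn +1·90°
n=7: pose=(-2,-3,S); sL=45/34, sR=9/20; mL=-45/34, mR=1053/680; mL+mR=9/40 → advance +1; mR−mL=1953/680 → turn +1·90°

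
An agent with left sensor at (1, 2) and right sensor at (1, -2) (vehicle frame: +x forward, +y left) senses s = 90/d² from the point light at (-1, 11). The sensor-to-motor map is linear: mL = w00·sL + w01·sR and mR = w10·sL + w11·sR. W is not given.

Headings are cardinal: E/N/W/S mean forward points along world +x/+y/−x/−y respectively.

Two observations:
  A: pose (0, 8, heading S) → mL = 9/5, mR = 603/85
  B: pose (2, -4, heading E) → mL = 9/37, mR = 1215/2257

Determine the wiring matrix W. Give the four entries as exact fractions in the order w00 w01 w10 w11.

1/2 0 1/2 1

obs A: pose=(0,8,S) → sL=18/5, sR=90/17, mL=9/5, mR=603/85
obs B: pose=(2,-4,E) → sL=18/37, sR=18/61, mL=9/37, mR=1215/2257
sensor matrix S = [[18/5, 90/17], [18/37, 18/61]]; det S = -290304/191845
solve [mL_A; mL_B] = S·[w00; w01] and [mR_A; mR_B] = S·[w10; w11]:
  w00 = 1/2, w01 = 0, w10 = 1/2, w11 = 1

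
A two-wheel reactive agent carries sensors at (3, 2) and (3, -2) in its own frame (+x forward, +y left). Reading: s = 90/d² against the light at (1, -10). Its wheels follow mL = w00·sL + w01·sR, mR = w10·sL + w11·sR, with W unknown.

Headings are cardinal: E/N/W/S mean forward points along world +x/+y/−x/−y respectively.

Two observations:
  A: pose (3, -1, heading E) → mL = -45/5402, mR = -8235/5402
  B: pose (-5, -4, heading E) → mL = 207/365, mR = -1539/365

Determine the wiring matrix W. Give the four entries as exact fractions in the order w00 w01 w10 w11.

-1 1/2 -1/2 -1

obs A: pose=(3,-1,E) → sL=45/73, sR=45/37, mL=-45/5402, mR=-8235/5402
obs B: pose=(-5,-4,E) → sL=90/73, sR=18/5, mL=207/365, mR=-1539/365
sensor matrix S = [[45/73, 45/37], [90/73, 18/5]]; det S = 1944/2701
solve [mL_A; mL_B] = S·[w00; w01] and [mR_A; mR_B] = S·[w10; w11]:
  w00 = -1, w01 = 1/2, w10 = -1/2, w11 = -1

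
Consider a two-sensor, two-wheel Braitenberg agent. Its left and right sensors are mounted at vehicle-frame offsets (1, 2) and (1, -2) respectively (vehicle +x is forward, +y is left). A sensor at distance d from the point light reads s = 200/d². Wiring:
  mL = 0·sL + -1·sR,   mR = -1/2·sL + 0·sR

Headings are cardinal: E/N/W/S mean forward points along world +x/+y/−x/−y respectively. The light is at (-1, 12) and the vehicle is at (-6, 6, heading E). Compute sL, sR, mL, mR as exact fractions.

25/4 5/2 -5/2 -25/8

left sensor world pos  = (-5, 8); dL² = 32
right sensor world pos = (-5, 4); dR² = 80
sL = 200/32 = 25/4
sR = 200/80 = 5/2
mL = 0·sL + -1·sR = -5/2
mR = -1/2·sL + 0·sR = -25/8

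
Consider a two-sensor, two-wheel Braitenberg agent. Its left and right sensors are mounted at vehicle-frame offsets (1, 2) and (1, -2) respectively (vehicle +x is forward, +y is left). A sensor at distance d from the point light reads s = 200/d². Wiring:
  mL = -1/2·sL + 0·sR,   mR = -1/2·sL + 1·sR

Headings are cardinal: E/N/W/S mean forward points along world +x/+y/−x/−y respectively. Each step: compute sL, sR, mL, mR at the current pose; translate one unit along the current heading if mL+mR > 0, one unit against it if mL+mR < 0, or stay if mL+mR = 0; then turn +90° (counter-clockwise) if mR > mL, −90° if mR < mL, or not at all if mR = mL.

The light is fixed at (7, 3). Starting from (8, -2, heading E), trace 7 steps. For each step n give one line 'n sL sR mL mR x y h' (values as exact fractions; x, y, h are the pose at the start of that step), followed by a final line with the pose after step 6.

0 200/13 200/53 -100/13 -2700/689 8 -2 E
1 10 10 -5 5 7 -2 N
2 4 20 -2 18 7 -2 W
3 200/37 40/9 -100/37 580/333 6 -2 S
4 50 50/9 -25 -175/9 6 -1 E
5 8 200/9 -4 164/9 5 -1 N
6 100/17 20 -50/17 290/17 5 0 W
final 4 0 S

n=0: pose=(8,-2,E); sL=200/13, sR=200/53; mL=-100/13, mR=-2700/689; mL+mR=-8000/689 → advance -1; mR−mL=200/53 → turn +1·90°
n=1: pose=(7,-2,N); sL=10, sR=10; mL=-5, mR=5; mL+mR=0 → advance +0; mR−mL=10 → turn +1·90°
n=2: pose=(7,-2,W); sL=4, sR=20; mL=-2, mR=18; mL+mR=16 → advance +1; mR−mL=20 → turn +1·90°
n=3: pose=(6,-2,S); sL=200/37, sR=40/9; mL=-100/37, mR=580/333; mL+mR=-320/333 → advance -1; mR−mL=40/9 → turn +1·90°
n=4: pose=(6,-1,E); sL=50, sR=50/9; mL=-25, mR=-175/9; mL+mR=-400/9 → advance -1; mR−mL=50/9 → turn +1·90°
n=5: pose=(5,-1,N); sL=8, sR=200/9; mL=-4, mR=164/9; mL+mR=128/9 → advance +1; mR−mL=200/9 → turn +1·90°
n=6: pose=(5,0,W); sL=100/17, sR=20; mL=-50/17, mR=290/17; mL+mR=240/17 → advance +1; mR−mL=20 → turn +1·90°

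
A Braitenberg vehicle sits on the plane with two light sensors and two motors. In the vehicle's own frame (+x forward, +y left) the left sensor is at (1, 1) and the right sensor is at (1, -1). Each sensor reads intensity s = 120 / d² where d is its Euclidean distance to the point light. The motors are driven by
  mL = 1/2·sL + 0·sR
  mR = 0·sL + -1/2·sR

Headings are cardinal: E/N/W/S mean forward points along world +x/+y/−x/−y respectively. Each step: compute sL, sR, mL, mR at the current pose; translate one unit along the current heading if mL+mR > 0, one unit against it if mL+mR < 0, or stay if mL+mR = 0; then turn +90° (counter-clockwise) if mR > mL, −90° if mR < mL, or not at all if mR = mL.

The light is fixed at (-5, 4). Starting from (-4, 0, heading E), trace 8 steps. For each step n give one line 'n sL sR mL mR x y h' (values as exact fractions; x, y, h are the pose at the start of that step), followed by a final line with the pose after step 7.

0 120/13 120/29 60/13 -60/29 -4 0 E
1 60/17 60/13 30/17 -30/13 -3 0 S
2 120/17 24 60/17 -12 -3 1 W
3 15 6 15/2 -3 -2 1 N
4 120/17 24/5 60/17 -12/5 -2 2 E
5 60/17 20/3 30/17 -10/3 -1 2 S
6 120/13 40/3 60/13 -20/3 -1 3 W
7 15/2 10/3 15/4 -5/3 0 3 N
final 0 4 E

n=0: pose=(-4,0,E); sL=120/13, sR=120/29; mL=60/13, mR=-60/29; mL+mR=960/377 → advance +1; mR−mL=-2520/377 → turn -1·90°
n=1: pose=(-3,0,S); sL=60/17, sR=60/13; mL=30/17, mR=-30/13; mL+mR=-120/221 → advance -1; mR−mL=-900/221 → turn -1·90°
n=2: pose=(-3,1,W); sL=120/17, sR=24; mL=60/17, mR=-12; mL+mR=-144/17 → advance -1; mR−mL=-264/17 → turn -1·90°
n=3: pose=(-2,1,N); sL=15, sR=6; mL=15/2, mR=-3; mL+mR=9/2 → advance +1; mR−mL=-21/2 → turn -1·90°
n=4: pose=(-2,2,E); sL=120/17, sR=24/5; mL=60/17, mR=-12/5; mL+mR=96/85 → advance +1; mR−mL=-504/85 → turn -1·90°
n=5: pose=(-1,2,S); sL=60/17, sR=20/3; mL=30/17, mR=-10/3; mL+mR=-80/51 → advance -1; mR−mL=-260/51 → turn -1·90°
n=6: pose=(-1,3,W); sL=120/13, sR=40/3; mL=60/13, mR=-20/3; mL+mR=-80/39 → advance -1; mR−mL=-440/39 → turn -1·90°
n=7: pose=(0,3,N); sL=15/2, sR=10/3; mL=15/4, mR=-5/3; mL+mR=25/12 → advance +1; mR−mL=-65/12 → turn -1·90°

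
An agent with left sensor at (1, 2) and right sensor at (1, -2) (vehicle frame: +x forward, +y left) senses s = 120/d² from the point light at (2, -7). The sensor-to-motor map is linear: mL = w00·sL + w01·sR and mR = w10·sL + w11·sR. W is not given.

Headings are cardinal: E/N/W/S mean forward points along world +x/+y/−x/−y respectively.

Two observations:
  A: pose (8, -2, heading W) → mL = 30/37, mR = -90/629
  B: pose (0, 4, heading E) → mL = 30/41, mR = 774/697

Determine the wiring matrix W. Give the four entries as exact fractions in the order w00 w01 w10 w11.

obs A: pose=(8,-2,W) → sL=60/17, sR=60/37, mL=30/37, mR=-90/629
obs B: pose=(0,4,E) → sL=12/17, sR=60/41, mL=30/41, mR=774/697
sensor matrix S = [[60/17, 60/37], [12/17, 60/41]]; det S = 103680/25789
solve [mL_A; mL_B] = S·[w00; w01] and [mR_A; mR_B] = S·[w10; w11]:
  w00 = 0, w01 = 1/2, w10 = -1/2, w11 = 1

0 1/2 -1/2 1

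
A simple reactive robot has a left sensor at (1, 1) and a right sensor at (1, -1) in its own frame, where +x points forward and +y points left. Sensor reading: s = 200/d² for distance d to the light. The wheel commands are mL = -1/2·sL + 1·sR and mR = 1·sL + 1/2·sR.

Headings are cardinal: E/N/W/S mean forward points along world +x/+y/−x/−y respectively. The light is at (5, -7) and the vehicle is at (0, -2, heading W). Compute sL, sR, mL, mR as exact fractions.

50/13 25/9 100/117 1225/234

left sensor world pos  = (-1, -3); dL² = 52
right sensor world pos = (-1, -1); dR² = 72
sL = 200/52 = 50/13
sR = 200/72 = 25/9
mL = -1/2·sL + 1·sR = 100/117
mR = 1·sL + 1/2·sR = 1225/234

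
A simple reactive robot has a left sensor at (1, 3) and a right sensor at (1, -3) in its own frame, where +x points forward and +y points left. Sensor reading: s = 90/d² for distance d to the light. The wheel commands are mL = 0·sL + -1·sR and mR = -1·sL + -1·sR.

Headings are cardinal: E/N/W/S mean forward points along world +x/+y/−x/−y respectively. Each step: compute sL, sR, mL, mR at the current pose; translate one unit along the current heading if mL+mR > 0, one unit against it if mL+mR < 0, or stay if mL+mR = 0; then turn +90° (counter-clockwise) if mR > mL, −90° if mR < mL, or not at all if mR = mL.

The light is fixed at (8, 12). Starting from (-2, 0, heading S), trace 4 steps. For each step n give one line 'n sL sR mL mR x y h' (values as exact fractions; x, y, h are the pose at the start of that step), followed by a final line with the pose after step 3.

0 45/109 45/169 -45/169 -12510/18421 -2 0 S
1 90/317 18/37 -18/37 -9036/11729 -2 1 W
2 45/122 45/68 -45/68 -4275/4148 -1 1 N
3 18/29 90/289 -90/289 -7812/8381 -1 0 E
final -2 0 S

n=0: pose=(-2,0,S); sL=45/109, sR=45/169; mL=-45/169, mR=-12510/18421; mL+mR=-17415/18421 → advance -1; mR−mL=-45/109 → turn -1·90°
n=1: pose=(-2,1,W); sL=90/317, sR=18/37; mL=-18/37, mR=-9036/11729; mL+mR=-14742/11729 → advance -1; mR−mL=-90/317 → turn -1·90°
n=2: pose=(-1,1,N); sL=45/122, sR=45/68; mL=-45/68, mR=-4275/4148; mL+mR=-1755/1037 → advance -1; mR−mL=-45/122 → turn -1·90°
n=3: pose=(-1,0,E); sL=18/29, sR=90/289; mL=-90/289, mR=-7812/8381; mL+mR=-10422/8381 → advance -1; mR−mL=-18/29 → turn -1·90°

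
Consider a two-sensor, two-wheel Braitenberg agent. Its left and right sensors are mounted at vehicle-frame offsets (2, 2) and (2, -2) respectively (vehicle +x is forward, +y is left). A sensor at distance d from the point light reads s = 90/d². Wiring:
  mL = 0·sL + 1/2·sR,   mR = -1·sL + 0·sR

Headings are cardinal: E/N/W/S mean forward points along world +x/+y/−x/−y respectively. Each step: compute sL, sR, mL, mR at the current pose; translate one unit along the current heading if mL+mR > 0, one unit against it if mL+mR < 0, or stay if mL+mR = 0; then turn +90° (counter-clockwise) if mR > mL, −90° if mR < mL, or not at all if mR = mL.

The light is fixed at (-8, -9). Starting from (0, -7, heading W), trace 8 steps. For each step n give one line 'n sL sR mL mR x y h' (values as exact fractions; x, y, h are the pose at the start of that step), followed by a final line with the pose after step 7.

n=0: pose=(0,-7,W); sL=5/2, sR=45/26; mL=45/52, mR=-5/2; mL+mR=-85/52 → advance -1; mR−mL=-175/52 → turn -1·90°
n=1: pose=(1,-7,N); sL=18/13, sR=90/137; mL=45/137, mR=-18/13; mL+mR=-1881/1781 → advance -1; mR−mL=-3051/1781 → turn -1·90°
n=2: pose=(1,-8,E); sL=9/13, sR=45/61; mL=45/122, mR=-9/13; mL+mR=-513/1586 → advance -1; mR−mL=-1683/1586 → turn -1·90°
n=3: pose=(0,-8,S); sL=90/101, sR=90/37; mL=45/37, mR=-90/101; mL+mR=1215/3737 → advance +1; mR−mL=-7875/3737 → turn -1·90°
n=4: pose=(0,-9,W); sL=9/4, sR=9/4; mL=9/8, mR=-9/4; mL+mR=-9/8 → advance -1; mR−mL=-27/8 → turn -1·90°
n=5: pose=(1,-9,N); sL=90/53, sR=18/25; mL=9/25, mR=-90/53; mL+mR=-1773/1325 → advance -1; mR−mL=-2727/1325 → turn -1·90°
n=6: pose=(1,-10,E); sL=45/61, sR=9/13; mL=9/26, mR=-45/61; mL+mR=-621/1586 → advance -1; mR−mL=-1719/1586 → turn -1·90°
n=7: pose=(0,-10,S); sL=90/109, sR=2; mL=1, mR=-90/109; mL+mR=19/109 → advance +1; mR−mL=-199/109 → turn -1·90°

0 5/2 45/26 45/52 -5/2 0 -7 W
1 18/13 90/137 45/137 -18/13 1 -7 N
2 9/13 45/61 45/122 -9/13 1 -8 E
3 90/101 90/37 45/37 -90/101 0 -8 S
4 9/4 9/4 9/8 -9/4 0 -9 W
5 90/53 18/25 9/25 -90/53 1 -9 N
6 45/61 9/13 9/26 -45/61 1 -10 E
7 90/109 2 1 -90/109 0 -10 S
final 0 -11 W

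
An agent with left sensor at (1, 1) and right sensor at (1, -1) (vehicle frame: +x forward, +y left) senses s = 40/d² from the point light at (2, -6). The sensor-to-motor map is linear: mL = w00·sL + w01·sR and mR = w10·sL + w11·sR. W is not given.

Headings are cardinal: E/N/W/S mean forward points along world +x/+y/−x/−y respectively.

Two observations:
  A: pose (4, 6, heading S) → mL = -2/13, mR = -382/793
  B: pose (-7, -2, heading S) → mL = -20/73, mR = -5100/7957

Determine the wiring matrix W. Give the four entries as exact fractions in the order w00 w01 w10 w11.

obs A: pose=(4,6,S) → sL=4/13, sR=20/61, mL=-2/13, mR=-382/793
obs B: pose=(-7,-2,S) → sL=40/73, sR=40/109, mL=-20/73, mR=-5100/7957
sensor matrix S = [[4/13, 20/61], [40/73, 40/109]]; det S = -421120/6309901
solve [mL_A; mL_B] = S·[w00; w01] and [mR_A; mR_B] = S·[w10; w11]:
  w00 = -1/2, w01 = 0, w10 = -1/2, w11 = -1

-1/2 0 -1/2 -1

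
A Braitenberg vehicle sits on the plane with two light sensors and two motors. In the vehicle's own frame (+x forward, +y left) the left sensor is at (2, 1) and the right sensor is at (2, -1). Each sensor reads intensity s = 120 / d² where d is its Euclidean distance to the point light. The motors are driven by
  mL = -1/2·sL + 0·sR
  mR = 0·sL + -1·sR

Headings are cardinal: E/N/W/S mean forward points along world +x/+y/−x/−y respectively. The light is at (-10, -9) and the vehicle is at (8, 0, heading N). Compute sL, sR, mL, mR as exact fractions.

left sensor world pos  = (7, 2); dL² = 410
right sensor world pos = (9, 2); dR² = 482
sL = 120/410 = 12/41
sR = 120/482 = 60/241
mL = -1/2·sL + 0·sR = -6/41
mR = 0·sL + -1·sR = -60/241

12/41 60/241 -6/41 -60/241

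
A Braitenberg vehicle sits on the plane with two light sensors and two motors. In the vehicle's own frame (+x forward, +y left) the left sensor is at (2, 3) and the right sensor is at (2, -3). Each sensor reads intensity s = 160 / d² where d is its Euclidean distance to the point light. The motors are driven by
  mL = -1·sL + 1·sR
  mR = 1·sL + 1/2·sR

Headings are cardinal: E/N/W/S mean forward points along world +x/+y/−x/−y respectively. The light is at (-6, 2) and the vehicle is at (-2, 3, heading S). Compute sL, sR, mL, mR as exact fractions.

16/5 80 384/5 216/5

left sensor world pos  = (1, 1); dL² = 50
right sensor world pos = (-5, 1); dR² = 2
sL = 160/50 = 16/5
sR = 160/2 = 80
mL = -1·sL + 1·sR = 384/5
mR = 1·sL + 1/2·sR = 216/5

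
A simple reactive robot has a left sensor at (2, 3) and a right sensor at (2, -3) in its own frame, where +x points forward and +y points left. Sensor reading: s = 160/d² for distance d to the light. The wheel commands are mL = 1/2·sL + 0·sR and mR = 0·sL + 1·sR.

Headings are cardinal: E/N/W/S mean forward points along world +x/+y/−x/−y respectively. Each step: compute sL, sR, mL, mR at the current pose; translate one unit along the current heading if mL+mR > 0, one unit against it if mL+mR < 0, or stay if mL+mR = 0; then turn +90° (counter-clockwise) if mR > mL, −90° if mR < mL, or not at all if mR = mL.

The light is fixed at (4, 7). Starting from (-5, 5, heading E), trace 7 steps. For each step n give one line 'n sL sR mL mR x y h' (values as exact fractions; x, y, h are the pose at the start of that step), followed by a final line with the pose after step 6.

n=0: pose=(-5,5,E); sL=16/5, sR=80/37; mL=8/5, mR=80/37; mL+mR=696/185 → advance +1; mR−mL=104/185 → turn +1·90°
n=1: pose=(-4,5,N); sL=160/121, sR=32/5; mL=80/121, mR=32/5; mL+mR=4272/605 → advance +1; mR−mL=3472/605 → turn +1·90°
n=2: pose=(-4,6,W); sL=40/29, sR=20/13; mL=20/29, mR=20/13; mL+mR=840/377 → advance +1; mR−mL=320/377 → turn +1·90°
n=3: pose=(-5,6,S); sL=32/9, sR=160/153; mL=16/9, mR=160/153; mL+mR=48/17 → advance +1; mR−mL=-112/153 → turn -1·90°
n=4: pose=(-5,5,W); sL=80/73, sR=80/61; mL=40/73, mR=80/61; mL+mR=8280/4453 → advance +1; mR−mL=3400/4453 → turn +1·90°
n=5: pose=(-6,5,S); sL=32/13, sR=32/37; mL=16/13, mR=32/37; mL+mR=1008/481 → advance +1; mR−mL=-176/481 → turn -1·90°
n=6: pose=(-6,4,W); sL=8/9, sR=10/9; mL=4/9, mR=10/9; mL+mR=14/9 → advance +1; mR−mL=2/3 → turn +1·90°

0 16/5 80/37 8/5 80/37 -5 5 E
1 160/121 32/5 80/121 32/5 -4 5 N
2 40/29 20/13 20/29 20/13 -4 6 W
3 32/9 160/153 16/9 160/153 -5 6 S
4 80/73 80/61 40/73 80/61 -5 5 W
5 32/13 32/37 16/13 32/37 -6 5 S
6 8/9 10/9 4/9 10/9 -6 4 W
final -7 4 S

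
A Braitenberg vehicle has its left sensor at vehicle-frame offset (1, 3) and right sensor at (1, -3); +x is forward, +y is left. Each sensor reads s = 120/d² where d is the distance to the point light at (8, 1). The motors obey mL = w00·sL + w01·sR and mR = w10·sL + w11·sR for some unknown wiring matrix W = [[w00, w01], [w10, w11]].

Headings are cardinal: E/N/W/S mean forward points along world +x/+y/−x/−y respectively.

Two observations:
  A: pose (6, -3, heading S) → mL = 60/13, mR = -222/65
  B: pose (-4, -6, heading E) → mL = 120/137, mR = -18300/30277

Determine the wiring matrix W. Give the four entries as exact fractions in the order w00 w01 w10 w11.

1 0 -1 1/2

obs A: pose=(6,-3,S) → sL=60/13, sR=12/5, mL=60/13, mR=-222/65
obs B: pose=(-4,-6,E) → sL=120/137, sR=120/221, mL=120/137, mR=-18300/30277
sensor matrix S = [[60/13, 12/5], [120/137, 120/221]]; det S = 158976/393601
solve [mL_A; mL_B] = S·[w00; w01] and [mR_A; mR_B] = S·[w10; w11]:
  w00 = 1, w01 = 0, w10 = -1, w11 = 1/2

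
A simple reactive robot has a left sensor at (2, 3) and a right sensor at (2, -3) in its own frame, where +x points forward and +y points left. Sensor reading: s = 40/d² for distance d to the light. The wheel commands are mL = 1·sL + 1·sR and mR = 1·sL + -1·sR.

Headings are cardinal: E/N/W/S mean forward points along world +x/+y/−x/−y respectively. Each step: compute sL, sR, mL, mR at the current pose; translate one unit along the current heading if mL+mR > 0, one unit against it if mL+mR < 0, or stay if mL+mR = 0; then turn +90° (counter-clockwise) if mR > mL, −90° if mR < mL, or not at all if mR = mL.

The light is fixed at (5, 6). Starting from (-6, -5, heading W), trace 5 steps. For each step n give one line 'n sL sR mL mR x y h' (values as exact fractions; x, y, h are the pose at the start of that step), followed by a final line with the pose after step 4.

0 8/73 40/233 4784/17009 -1056/17009 -6 -5 W
1 20/153 20/81 520/1377 -160/1377 -7 -5 N
2 40/149 40/269 16720/40081 4800/40081 -7 -4 E
3 5/26 2/17 137/442 33/442 -6 -4 S
4 8/73 40/233 4784/17009 -1056/17009 -6 -5 W
final -7 -5 N

n=0: pose=(-6,-5,W); sL=8/73, sR=40/233; mL=4784/17009, mR=-1056/17009; mL+mR=16/73 → advance +1; mR−mL=-80/233 → turn -1·90°
n=1: pose=(-7,-5,N); sL=20/153, sR=20/81; mL=520/1377, mR=-160/1377; mL+mR=40/153 → advance +1; mR−mL=-40/81 → turn -1·90°
n=2: pose=(-7,-4,E); sL=40/149, sR=40/269; mL=16720/40081, mR=4800/40081; mL+mR=80/149 → advance +1; mR−mL=-80/269 → turn -1·90°
n=3: pose=(-6,-4,S); sL=5/26, sR=2/17; mL=137/442, mR=33/442; mL+mR=5/13 → advance +1; mR−mL=-4/17 → turn -1·90°
n=4: pose=(-6,-5,W); sL=8/73, sR=40/233; mL=4784/17009, mR=-1056/17009; mL+mR=16/73 → advance +1; mR−mL=-80/233 → turn -1·90°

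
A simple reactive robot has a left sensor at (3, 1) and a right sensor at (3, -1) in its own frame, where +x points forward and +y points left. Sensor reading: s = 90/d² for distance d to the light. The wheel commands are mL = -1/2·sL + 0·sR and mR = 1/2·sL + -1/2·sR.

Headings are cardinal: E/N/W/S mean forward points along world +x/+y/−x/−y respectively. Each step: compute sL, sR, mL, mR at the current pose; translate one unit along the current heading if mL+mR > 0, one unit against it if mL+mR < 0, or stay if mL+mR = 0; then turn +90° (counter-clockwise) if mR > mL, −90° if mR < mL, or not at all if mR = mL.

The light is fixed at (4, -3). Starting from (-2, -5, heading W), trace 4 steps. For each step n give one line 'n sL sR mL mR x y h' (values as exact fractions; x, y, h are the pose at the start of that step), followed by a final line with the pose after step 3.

n=0: pose=(-2,-5,W); sL=1, sR=45/41; mL=-1/2, mR=-2/41; mL+mR=-45/82 → advance -1; mR−mL=37/82 → turn +1·90°
n=1: pose=(-1,-5,S); sL=90/41, sR=90/61; mL=-45/41, mR=900/2501; mL+mR=-45/61 → advance -1; mR−mL=3645/2501 → turn +1·90°
n=2: pose=(-1,-4,E); sL=45/2, sR=45/4; mL=-45/4, mR=45/8; mL+mR=-45/8 → advance -1; mR−mL=135/8 → turn +1·90°
n=3: pose=(-2,-4,N); sL=90/53, sR=90/29; mL=-45/53, mR=-1080/1537; mL+mR=-45/29 → advance -1; mR−mL=225/1537 → turn +1·90°

0 1 45/41 -1/2 -2/41 -2 -5 W
1 90/41 90/61 -45/41 900/2501 -1 -5 S
2 45/2 45/4 -45/4 45/8 -1 -4 E
3 90/53 90/29 -45/53 -1080/1537 -2 -4 N
final -2 -5 W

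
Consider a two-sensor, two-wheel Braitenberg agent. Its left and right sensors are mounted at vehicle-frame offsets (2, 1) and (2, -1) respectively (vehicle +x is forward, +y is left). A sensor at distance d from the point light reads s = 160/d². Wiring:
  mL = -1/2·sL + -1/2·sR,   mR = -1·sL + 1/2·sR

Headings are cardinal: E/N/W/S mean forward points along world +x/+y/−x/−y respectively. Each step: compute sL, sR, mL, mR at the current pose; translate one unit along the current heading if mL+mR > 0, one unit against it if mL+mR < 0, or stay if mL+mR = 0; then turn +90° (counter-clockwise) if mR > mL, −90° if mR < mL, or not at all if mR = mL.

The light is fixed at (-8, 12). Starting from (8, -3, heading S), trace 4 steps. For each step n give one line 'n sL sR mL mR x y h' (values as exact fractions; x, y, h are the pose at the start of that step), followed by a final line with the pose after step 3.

0 80/289 80/257 -21840/74273 -9000/74273 8 -3 S
1 160/493 160/549 -83360/270657 -48400/270657 8 -2 E
2 8/17 2/5 -37/85 -23/85 7 -2 N
3 32/85 32/73 -2528/6205 -976/6205 7 -3 W
final 8 -3 S

n=0: pose=(8,-3,S); sL=80/289, sR=80/257; mL=-21840/74273, mR=-9000/74273; mL+mR=-120/289 → advance -1; mR−mL=12840/74273 → turn +1·90°
n=1: pose=(8,-2,E); sL=160/493, sR=160/549; mL=-83360/270657, mR=-48400/270657; mL+mR=-240/493 → advance -1; mR−mL=34960/270657 → turn +1·90°
n=2: pose=(7,-2,N); sL=8/17, sR=2/5; mL=-37/85, mR=-23/85; mL+mR=-12/17 → advance -1; mR−mL=14/85 → turn +1·90°
n=3: pose=(7,-3,W); sL=32/85, sR=32/73; mL=-2528/6205, mR=-976/6205; mL+mR=-48/85 → advance -1; mR−mL=1552/6205 → turn +1·90°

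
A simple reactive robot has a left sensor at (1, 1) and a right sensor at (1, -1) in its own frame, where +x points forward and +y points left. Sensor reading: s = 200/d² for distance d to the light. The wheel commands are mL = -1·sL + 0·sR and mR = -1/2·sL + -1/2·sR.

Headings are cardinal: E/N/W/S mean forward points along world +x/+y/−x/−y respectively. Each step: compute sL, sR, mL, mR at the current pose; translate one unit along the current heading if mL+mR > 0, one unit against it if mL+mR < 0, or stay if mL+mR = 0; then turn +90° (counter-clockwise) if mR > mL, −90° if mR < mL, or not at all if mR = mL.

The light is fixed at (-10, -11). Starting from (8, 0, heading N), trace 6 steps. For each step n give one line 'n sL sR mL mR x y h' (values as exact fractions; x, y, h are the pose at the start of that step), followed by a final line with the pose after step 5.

0 200/433 40/101 -200/433 -18760/43733 8 0 N
1 20/37 20/41 -20/37 -780/1517 8 -1 W
2 200/481 40/81 -200/481 -17720/38961 9 -1 S
3 25/53 50/117 -25/53 -5575/12402 9 0 W
4 200/541 200/461 -200/541 -100200/249401 10 0 S
5 100/241 20/53 -100/241 -5060/12773 10 1 W
final 11 1 S

n=0: pose=(8,0,N); sL=200/433, sR=40/101; mL=-200/433, mR=-18760/43733; mL+mR=-38960/43733 → advance -1; mR−mL=1440/43733 → turn +1·90°
n=1: pose=(8,-1,W); sL=20/37, sR=20/41; mL=-20/37, mR=-780/1517; mL+mR=-1600/1517 → advance -1; mR−mL=40/1517 → turn +1·90°
n=2: pose=(9,-1,S); sL=200/481, sR=40/81; mL=-200/481, mR=-17720/38961; mL+mR=-33920/38961 → advance -1; mR−mL=-1520/38961 → turn -1·90°
n=3: pose=(9,0,W); sL=25/53, sR=50/117; mL=-25/53, mR=-5575/12402; mL+mR=-11425/12402 → advance -1; mR−mL=275/12402 → turn +1·90°
n=4: pose=(10,0,S); sL=200/541, sR=200/461; mL=-200/541, mR=-100200/249401; mL+mR=-192400/249401 → advance -1; mR−mL=-8000/249401 → turn -1·90°
n=5: pose=(10,1,W); sL=100/241, sR=20/53; mL=-100/241, mR=-5060/12773; mL+mR=-10360/12773 → advance -1; mR−mL=240/12773 → turn +1·90°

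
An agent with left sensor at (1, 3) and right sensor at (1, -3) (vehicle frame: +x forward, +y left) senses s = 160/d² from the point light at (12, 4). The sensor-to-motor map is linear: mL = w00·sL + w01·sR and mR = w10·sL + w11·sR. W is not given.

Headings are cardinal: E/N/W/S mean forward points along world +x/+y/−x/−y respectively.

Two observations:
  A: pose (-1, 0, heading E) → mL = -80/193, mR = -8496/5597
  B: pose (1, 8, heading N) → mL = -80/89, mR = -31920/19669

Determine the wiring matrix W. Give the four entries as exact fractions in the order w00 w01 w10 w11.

obs A: pose=(-1,0,E) → sL=32/29, sR=160/193, mL=-80/193, mR=-8496/5597
obs B: pose=(1,8,N) → sL=160/221, sR=160/89, mL=-80/89, mR=-31920/19669
sensor matrix S = [[32/29, 160/193], [160/221, 160/89]]; det S = 152309760/110087393
solve [mL_A; mL_B] = S·[w00; w01] and [mR_A; mR_B] = S·[w10; w11]:
  w00 = 0, w01 = -1/2, w10 = -1, w11 = -1/2

0 -1/2 -1 -1/2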